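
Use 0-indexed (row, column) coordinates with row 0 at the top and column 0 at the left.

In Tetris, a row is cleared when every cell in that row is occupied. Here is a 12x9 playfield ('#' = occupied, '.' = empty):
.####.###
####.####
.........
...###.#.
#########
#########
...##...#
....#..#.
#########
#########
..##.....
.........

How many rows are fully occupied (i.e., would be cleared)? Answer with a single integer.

Answer: 4

Derivation:
Check each row:
  row 0: 2 empty cells -> not full
  row 1: 1 empty cell -> not full
  row 2: 9 empty cells -> not full
  row 3: 5 empty cells -> not full
  row 4: 0 empty cells -> FULL (clear)
  row 5: 0 empty cells -> FULL (clear)
  row 6: 6 empty cells -> not full
  row 7: 7 empty cells -> not full
  row 8: 0 empty cells -> FULL (clear)
  row 9: 0 empty cells -> FULL (clear)
  row 10: 7 empty cells -> not full
  row 11: 9 empty cells -> not full
Total rows cleared: 4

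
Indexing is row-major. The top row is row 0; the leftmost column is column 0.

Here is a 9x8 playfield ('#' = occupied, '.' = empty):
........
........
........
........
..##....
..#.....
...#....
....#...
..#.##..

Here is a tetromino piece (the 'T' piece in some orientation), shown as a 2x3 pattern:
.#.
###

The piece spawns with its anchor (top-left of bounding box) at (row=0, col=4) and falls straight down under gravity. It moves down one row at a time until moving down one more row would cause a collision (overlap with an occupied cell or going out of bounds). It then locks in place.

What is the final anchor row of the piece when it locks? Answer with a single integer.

Answer: 5

Derivation:
Spawn at (row=0, col=4). Try each row:
  row 0: fits
  row 1: fits
  row 2: fits
  row 3: fits
  row 4: fits
  row 5: fits
  row 6: blocked -> lock at row 5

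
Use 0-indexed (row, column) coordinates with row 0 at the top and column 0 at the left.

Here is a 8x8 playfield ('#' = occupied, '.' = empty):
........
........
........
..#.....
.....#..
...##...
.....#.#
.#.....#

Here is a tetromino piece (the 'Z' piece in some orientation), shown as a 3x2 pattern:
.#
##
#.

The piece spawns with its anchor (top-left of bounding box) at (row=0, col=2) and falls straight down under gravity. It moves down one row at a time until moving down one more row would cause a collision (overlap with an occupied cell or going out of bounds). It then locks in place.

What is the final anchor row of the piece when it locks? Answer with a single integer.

Answer: 0

Derivation:
Spawn at (row=0, col=2). Try each row:
  row 0: fits
  row 1: blocked -> lock at row 0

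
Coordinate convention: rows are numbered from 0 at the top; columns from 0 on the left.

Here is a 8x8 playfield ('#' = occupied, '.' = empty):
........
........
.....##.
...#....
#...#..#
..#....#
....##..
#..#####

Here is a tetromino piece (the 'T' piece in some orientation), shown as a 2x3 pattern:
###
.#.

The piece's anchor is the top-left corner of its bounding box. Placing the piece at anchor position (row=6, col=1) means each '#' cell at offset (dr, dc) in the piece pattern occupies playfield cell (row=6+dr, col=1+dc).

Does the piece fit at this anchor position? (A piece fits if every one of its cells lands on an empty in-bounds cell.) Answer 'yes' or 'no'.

Answer: yes

Derivation:
Check each piece cell at anchor (6, 1):
  offset (0,0) -> (6,1): empty -> OK
  offset (0,1) -> (6,2): empty -> OK
  offset (0,2) -> (6,3): empty -> OK
  offset (1,1) -> (7,2): empty -> OK
All cells valid: yes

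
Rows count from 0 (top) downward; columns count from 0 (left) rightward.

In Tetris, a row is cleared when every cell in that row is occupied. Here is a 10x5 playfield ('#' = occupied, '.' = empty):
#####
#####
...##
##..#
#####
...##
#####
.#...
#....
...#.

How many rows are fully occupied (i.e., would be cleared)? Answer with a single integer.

Check each row:
  row 0: 0 empty cells -> FULL (clear)
  row 1: 0 empty cells -> FULL (clear)
  row 2: 3 empty cells -> not full
  row 3: 2 empty cells -> not full
  row 4: 0 empty cells -> FULL (clear)
  row 5: 3 empty cells -> not full
  row 6: 0 empty cells -> FULL (clear)
  row 7: 4 empty cells -> not full
  row 8: 4 empty cells -> not full
  row 9: 4 empty cells -> not full
Total rows cleared: 4

Answer: 4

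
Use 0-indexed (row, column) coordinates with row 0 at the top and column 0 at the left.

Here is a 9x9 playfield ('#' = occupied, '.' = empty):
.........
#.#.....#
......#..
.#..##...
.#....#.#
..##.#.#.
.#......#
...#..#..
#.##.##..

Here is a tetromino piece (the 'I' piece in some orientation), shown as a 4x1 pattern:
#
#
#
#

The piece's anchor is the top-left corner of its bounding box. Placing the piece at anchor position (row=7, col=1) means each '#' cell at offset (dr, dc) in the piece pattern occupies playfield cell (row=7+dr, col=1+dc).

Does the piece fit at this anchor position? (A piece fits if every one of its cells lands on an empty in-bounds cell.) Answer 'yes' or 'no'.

Answer: no

Derivation:
Check each piece cell at anchor (7, 1):
  offset (0,0) -> (7,1): empty -> OK
  offset (1,0) -> (8,1): empty -> OK
  offset (2,0) -> (9,1): out of bounds -> FAIL
  offset (3,0) -> (10,1): out of bounds -> FAIL
All cells valid: no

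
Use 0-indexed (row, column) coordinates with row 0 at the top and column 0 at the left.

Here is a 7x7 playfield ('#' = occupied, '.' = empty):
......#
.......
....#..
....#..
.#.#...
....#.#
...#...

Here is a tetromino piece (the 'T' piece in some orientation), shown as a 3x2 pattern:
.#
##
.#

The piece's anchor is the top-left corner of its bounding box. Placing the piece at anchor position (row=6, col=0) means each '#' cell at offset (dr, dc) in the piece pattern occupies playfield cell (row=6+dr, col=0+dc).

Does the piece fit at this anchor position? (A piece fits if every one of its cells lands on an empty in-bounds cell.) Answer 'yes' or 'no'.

Answer: no

Derivation:
Check each piece cell at anchor (6, 0):
  offset (0,1) -> (6,1): empty -> OK
  offset (1,0) -> (7,0): out of bounds -> FAIL
  offset (1,1) -> (7,1): out of bounds -> FAIL
  offset (2,1) -> (8,1): out of bounds -> FAIL
All cells valid: no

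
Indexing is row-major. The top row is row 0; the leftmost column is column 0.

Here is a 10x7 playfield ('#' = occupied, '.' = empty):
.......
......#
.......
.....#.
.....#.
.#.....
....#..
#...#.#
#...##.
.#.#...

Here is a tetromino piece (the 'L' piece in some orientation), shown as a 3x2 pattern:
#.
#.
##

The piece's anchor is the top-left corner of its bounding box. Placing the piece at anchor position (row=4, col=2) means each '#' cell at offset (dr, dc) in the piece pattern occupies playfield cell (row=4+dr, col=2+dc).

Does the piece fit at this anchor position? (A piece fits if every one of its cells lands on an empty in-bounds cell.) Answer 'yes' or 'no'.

Answer: yes

Derivation:
Check each piece cell at anchor (4, 2):
  offset (0,0) -> (4,2): empty -> OK
  offset (1,0) -> (5,2): empty -> OK
  offset (2,0) -> (6,2): empty -> OK
  offset (2,1) -> (6,3): empty -> OK
All cells valid: yes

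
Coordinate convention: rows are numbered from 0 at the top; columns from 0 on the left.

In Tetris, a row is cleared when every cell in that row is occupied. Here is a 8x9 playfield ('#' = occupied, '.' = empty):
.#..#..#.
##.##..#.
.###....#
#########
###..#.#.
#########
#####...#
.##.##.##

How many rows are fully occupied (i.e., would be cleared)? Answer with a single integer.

Answer: 2

Derivation:
Check each row:
  row 0: 6 empty cells -> not full
  row 1: 4 empty cells -> not full
  row 2: 5 empty cells -> not full
  row 3: 0 empty cells -> FULL (clear)
  row 4: 4 empty cells -> not full
  row 5: 0 empty cells -> FULL (clear)
  row 6: 3 empty cells -> not full
  row 7: 3 empty cells -> not full
Total rows cleared: 2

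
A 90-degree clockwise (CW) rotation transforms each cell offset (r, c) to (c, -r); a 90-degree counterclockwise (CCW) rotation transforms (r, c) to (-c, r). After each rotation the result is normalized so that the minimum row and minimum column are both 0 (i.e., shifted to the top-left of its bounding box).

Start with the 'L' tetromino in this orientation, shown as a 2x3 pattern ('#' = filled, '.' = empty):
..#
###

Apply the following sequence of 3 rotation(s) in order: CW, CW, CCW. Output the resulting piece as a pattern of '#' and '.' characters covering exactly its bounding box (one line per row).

Start:
..#
###
After rotation 1 (CW):
#.
#.
##
After rotation 2 (CW):
###
#..
After rotation 3 (CCW):
#.
#.
##

Answer: #.
#.
##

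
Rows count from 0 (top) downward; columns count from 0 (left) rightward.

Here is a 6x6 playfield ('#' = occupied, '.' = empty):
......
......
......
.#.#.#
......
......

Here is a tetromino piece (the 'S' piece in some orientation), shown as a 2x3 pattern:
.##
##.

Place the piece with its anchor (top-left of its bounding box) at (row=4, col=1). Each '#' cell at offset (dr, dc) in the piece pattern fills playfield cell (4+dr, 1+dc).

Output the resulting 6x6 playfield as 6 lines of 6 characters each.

Answer: ......
......
......
.#.#.#
..##..
.##...

Derivation:
Fill (4+0,1+1) = (4,2)
Fill (4+0,1+2) = (4,3)
Fill (4+1,1+0) = (5,1)
Fill (4+1,1+1) = (5,2)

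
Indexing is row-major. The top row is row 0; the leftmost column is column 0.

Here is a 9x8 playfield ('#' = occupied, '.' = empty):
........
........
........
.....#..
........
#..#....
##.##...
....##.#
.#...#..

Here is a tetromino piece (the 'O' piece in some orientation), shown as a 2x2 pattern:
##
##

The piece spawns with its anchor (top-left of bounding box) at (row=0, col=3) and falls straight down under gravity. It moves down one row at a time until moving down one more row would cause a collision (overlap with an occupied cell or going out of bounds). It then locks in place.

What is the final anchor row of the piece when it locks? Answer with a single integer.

Answer: 3

Derivation:
Spawn at (row=0, col=3). Try each row:
  row 0: fits
  row 1: fits
  row 2: fits
  row 3: fits
  row 4: blocked -> lock at row 3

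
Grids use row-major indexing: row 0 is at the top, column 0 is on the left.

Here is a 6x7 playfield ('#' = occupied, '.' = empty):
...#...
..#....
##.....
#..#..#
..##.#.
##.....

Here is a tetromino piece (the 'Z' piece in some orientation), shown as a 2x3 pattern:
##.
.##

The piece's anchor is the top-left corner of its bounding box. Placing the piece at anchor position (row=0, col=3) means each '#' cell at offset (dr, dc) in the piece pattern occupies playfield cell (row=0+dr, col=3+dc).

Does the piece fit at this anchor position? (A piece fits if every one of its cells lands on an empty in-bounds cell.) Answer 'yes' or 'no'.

Answer: no

Derivation:
Check each piece cell at anchor (0, 3):
  offset (0,0) -> (0,3): occupied ('#') -> FAIL
  offset (0,1) -> (0,4): empty -> OK
  offset (1,1) -> (1,4): empty -> OK
  offset (1,2) -> (1,5): empty -> OK
All cells valid: no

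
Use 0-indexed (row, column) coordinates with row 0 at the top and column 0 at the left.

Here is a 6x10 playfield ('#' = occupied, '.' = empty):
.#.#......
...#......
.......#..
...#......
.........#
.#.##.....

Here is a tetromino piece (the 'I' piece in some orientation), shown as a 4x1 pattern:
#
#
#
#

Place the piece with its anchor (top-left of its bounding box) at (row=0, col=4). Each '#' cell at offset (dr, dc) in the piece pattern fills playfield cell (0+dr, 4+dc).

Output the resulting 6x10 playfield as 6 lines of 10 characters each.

Fill (0+0,4+0) = (0,4)
Fill (0+1,4+0) = (1,4)
Fill (0+2,4+0) = (2,4)
Fill (0+3,4+0) = (3,4)

Answer: .#.##.....
...##.....
....#..#..
...##.....
.........#
.#.##.....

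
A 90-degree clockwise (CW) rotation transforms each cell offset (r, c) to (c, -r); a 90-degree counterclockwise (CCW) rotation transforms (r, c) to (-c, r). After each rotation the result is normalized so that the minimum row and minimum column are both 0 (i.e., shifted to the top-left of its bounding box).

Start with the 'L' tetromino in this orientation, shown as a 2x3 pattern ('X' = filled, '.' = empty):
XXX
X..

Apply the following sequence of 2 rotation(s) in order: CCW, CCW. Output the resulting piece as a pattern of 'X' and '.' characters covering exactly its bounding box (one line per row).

Start:
XXX
X..
After rotation 1 (CCW):
X.
X.
XX
After rotation 2 (CCW):
..X
XXX

Answer: ..X
XXX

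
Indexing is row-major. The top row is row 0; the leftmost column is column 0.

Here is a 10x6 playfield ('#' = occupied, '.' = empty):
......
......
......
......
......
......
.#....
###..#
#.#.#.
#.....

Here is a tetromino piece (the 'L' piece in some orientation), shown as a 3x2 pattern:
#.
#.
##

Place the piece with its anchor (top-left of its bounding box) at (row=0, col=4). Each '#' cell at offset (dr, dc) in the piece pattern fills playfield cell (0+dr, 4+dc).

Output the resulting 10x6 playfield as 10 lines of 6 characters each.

Fill (0+0,4+0) = (0,4)
Fill (0+1,4+0) = (1,4)
Fill (0+2,4+0) = (2,4)
Fill (0+2,4+1) = (2,5)

Answer: ....#.
....#.
....##
......
......
......
.#....
###..#
#.#.#.
#.....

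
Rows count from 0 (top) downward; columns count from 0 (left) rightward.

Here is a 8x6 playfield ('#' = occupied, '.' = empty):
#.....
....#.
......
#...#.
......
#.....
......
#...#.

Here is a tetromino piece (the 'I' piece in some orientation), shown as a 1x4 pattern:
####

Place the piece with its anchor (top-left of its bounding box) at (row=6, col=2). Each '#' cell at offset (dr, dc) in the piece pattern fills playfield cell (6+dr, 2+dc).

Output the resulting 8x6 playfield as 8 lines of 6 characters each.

Fill (6+0,2+0) = (6,2)
Fill (6+0,2+1) = (6,3)
Fill (6+0,2+2) = (6,4)
Fill (6+0,2+3) = (6,5)

Answer: #.....
....#.
......
#...#.
......
#.....
..####
#...#.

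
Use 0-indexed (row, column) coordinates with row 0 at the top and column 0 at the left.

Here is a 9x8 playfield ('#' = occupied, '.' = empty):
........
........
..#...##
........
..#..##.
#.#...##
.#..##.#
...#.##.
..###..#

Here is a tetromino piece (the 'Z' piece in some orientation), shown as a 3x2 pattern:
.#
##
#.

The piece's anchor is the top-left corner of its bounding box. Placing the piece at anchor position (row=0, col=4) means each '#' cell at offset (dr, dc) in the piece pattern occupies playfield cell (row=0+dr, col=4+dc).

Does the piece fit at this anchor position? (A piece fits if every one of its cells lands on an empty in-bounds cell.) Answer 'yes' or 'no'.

Check each piece cell at anchor (0, 4):
  offset (0,1) -> (0,5): empty -> OK
  offset (1,0) -> (1,4): empty -> OK
  offset (1,1) -> (1,5): empty -> OK
  offset (2,0) -> (2,4): empty -> OK
All cells valid: yes

Answer: yes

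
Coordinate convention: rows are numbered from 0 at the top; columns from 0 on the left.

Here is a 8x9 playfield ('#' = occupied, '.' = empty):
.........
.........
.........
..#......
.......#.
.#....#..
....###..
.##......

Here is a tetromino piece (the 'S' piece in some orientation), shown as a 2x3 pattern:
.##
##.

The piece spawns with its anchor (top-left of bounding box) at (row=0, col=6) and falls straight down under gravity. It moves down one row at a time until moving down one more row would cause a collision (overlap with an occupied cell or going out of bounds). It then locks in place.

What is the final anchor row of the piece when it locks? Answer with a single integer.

Answer: 2

Derivation:
Spawn at (row=0, col=6). Try each row:
  row 0: fits
  row 1: fits
  row 2: fits
  row 3: blocked -> lock at row 2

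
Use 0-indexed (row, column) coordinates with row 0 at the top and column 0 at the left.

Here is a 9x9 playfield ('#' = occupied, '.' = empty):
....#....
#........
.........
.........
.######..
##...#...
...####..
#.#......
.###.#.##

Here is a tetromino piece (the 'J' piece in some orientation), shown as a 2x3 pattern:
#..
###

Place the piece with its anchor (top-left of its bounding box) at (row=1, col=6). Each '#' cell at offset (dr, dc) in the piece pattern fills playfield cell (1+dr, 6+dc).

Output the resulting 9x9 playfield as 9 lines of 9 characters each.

Answer: ....#....
#.....#..
......###
.........
.######..
##...#...
...####..
#.#......
.###.#.##

Derivation:
Fill (1+0,6+0) = (1,6)
Fill (1+1,6+0) = (2,6)
Fill (1+1,6+1) = (2,7)
Fill (1+1,6+2) = (2,8)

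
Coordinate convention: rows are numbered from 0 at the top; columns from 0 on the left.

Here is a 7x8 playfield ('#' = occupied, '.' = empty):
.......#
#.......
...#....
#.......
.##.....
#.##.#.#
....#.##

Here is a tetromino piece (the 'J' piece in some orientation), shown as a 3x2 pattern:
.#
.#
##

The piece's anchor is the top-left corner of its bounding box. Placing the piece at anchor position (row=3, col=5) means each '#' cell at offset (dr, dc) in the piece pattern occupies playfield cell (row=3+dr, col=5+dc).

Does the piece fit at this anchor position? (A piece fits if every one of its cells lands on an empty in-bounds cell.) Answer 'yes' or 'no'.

Answer: no

Derivation:
Check each piece cell at anchor (3, 5):
  offset (0,1) -> (3,6): empty -> OK
  offset (1,1) -> (4,6): empty -> OK
  offset (2,0) -> (5,5): occupied ('#') -> FAIL
  offset (2,1) -> (5,6): empty -> OK
All cells valid: no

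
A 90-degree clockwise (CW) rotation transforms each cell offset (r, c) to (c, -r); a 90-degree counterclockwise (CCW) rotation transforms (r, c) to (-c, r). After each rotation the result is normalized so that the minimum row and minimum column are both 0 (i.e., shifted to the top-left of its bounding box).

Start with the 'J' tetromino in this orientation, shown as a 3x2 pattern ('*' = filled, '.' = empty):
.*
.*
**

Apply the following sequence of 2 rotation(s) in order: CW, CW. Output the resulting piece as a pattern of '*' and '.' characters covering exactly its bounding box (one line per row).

Start:
.*
.*
**
After rotation 1 (CW):
*..
***
After rotation 2 (CW):
**
*.
*.

Answer: **
*.
*.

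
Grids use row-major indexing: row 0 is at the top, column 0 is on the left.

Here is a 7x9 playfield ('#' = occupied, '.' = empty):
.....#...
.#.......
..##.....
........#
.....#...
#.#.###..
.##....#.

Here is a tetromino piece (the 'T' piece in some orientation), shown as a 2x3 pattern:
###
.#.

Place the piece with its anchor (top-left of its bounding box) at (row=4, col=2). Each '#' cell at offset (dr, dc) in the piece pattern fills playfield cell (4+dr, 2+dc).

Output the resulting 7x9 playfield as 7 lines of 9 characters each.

Answer: .....#...
.#.......
..##.....
........#
..####...
#.#####..
.##....#.

Derivation:
Fill (4+0,2+0) = (4,2)
Fill (4+0,2+1) = (4,3)
Fill (4+0,2+2) = (4,4)
Fill (4+1,2+1) = (5,3)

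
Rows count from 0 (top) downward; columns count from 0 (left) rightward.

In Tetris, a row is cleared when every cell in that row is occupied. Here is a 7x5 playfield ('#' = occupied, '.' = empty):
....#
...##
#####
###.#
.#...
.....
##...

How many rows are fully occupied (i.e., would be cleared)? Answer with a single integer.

Check each row:
  row 0: 4 empty cells -> not full
  row 1: 3 empty cells -> not full
  row 2: 0 empty cells -> FULL (clear)
  row 3: 1 empty cell -> not full
  row 4: 4 empty cells -> not full
  row 5: 5 empty cells -> not full
  row 6: 3 empty cells -> not full
Total rows cleared: 1

Answer: 1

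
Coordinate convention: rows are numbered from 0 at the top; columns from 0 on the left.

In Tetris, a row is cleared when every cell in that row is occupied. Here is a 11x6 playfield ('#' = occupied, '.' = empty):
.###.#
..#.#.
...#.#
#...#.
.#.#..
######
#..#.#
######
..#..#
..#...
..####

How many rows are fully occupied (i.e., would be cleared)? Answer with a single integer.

Answer: 2

Derivation:
Check each row:
  row 0: 2 empty cells -> not full
  row 1: 4 empty cells -> not full
  row 2: 4 empty cells -> not full
  row 3: 4 empty cells -> not full
  row 4: 4 empty cells -> not full
  row 5: 0 empty cells -> FULL (clear)
  row 6: 3 empty cells -> not full
  row 7: 0 empty cells -> FULL (clear)
  row 8: 4 empty cells -> not full
  row 9: 5 empty cells -> not full
  row 10: 2 empty cells -> not full
Total rows cleared: 2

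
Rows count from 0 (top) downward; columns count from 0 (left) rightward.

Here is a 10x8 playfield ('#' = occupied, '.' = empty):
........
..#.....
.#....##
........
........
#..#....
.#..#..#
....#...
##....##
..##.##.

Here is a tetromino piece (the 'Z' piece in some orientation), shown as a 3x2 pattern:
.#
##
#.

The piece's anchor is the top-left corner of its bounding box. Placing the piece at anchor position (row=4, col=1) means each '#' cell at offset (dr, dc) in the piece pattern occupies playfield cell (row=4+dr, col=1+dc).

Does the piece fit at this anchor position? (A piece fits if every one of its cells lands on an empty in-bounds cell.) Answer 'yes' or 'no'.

Answer: no

Derivation:
Check each piece cell at anchor (4, 1):
  offset (0,1) -> (4,2): empty -> OK
  offset (1,0) -> (5,1): empty -> OK
  offset (1,1) -> (5,2): empty -> OK
  offset (2,0) -> (6,1): occupied ('#') -> FAIL
All cells valid: no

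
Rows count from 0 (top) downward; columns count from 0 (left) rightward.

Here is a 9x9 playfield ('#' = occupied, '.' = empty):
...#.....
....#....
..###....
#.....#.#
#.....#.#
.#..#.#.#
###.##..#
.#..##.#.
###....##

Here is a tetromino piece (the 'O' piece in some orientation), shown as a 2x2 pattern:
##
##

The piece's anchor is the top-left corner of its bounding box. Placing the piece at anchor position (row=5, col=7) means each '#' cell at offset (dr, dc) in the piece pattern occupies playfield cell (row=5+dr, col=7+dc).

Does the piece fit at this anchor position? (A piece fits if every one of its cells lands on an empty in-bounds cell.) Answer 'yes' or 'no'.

Answer: no

Derivation:
Check each piece cell at anchor (5, 7):
  offset (0,0) -> (5,7): empty -> OK
  offset (0,1) -> (5,8): occupied ('#') -> FAIL
  offset (1,0) -> (6,7): empty -> OK
  offset (1,1) -> (6,8): occupied ('#') -> FAIL
All cells valid: no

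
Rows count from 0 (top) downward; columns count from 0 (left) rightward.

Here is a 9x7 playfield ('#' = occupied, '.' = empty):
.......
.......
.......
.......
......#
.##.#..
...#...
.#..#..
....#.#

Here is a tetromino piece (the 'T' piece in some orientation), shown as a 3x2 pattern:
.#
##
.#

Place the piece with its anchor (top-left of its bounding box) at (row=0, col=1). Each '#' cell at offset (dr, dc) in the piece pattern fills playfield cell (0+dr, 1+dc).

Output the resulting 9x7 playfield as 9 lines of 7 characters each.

Answer: ..#....
.##....
..#....
.......
......#
.##.#..
...#...
.#..#..
....#.#

Derivation:
Fill (0+0,1+1) = (0,2)
Fill (0+1,1+0) = (1,1)
Fill (0+1,1+1) = (1,2)
Fill (0+2,1+1) = (2,2)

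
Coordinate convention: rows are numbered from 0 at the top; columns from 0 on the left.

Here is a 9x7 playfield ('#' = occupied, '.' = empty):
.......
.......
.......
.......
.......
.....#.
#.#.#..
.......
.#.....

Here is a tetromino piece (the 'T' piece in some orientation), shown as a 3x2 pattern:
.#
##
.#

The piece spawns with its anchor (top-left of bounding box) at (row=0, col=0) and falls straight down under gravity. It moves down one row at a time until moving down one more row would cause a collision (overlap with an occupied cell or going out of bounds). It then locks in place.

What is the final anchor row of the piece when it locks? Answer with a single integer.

Answer: 4

Derivation:
Spawn at (row=0, col=0). Try each row:
  row 0: fits
  row 1: fits
  row 2: fits
  row 3: fits
  row 4: fits
  row 5: blocked -> lock at row 4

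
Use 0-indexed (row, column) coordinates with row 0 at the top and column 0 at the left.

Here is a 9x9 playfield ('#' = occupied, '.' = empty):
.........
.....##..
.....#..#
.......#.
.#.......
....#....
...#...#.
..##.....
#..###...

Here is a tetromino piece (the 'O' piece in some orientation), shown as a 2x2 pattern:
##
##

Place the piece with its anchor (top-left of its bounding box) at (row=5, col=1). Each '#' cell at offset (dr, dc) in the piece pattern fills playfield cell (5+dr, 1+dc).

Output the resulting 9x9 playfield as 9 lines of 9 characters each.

Fill (5+0,1+0) = (5,1)
Fill (5+0,1+1) = (5,2)
Fill (5+1,1+0) = (6,1)
Fill (5+1,1+1) = (6,2)

Answer: .........
.....##..
.....#..#
.......#.
.#.......
.##.#....
.###...#.
..##.....
#..###...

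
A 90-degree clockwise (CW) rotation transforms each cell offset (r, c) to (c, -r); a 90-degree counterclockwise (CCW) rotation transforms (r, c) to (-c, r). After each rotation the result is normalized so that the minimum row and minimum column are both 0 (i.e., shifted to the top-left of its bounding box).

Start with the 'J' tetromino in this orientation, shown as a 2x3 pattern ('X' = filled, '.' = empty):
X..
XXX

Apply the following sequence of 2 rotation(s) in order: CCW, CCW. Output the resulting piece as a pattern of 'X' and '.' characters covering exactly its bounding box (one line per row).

Start:
X..
XXX
After rotation 1 (CCW):
.X
.X
XX
After rotation 2 (CCW):
XXX
..X

Answer: XXX
..X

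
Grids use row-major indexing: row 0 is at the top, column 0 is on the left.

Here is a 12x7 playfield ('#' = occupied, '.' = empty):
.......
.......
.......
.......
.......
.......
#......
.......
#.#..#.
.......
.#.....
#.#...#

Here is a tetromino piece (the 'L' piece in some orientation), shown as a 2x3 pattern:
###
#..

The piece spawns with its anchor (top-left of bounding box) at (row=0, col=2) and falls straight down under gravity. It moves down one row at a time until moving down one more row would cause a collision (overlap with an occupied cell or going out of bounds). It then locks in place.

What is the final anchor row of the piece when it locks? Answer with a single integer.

Answer: 6

Derivation:
Spawn at (row=0, col=2). Try each row:
  row 0: fits
  row 1: fits
  row 2: fits
  row 3: fits
  row 4: fits
  row 5: fits
  row 6: fits
  row 7: blocked -> lock at row 6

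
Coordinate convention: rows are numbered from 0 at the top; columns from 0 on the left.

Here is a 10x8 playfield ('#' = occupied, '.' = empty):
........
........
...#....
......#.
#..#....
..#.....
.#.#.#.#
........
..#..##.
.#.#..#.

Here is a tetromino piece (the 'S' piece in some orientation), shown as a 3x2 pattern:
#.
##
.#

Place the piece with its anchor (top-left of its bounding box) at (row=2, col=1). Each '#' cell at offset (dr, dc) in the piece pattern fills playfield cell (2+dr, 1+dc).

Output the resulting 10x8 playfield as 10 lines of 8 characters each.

Fill (2+0,1+0) = (2,1)
Fill (2+1,1+0) = (3,1)
Fill (2+1,1+1) = (3,2)
Fill (2+2,1+1) = (4,2)

Answer: ........
........
.#.#....
.##...#.
#.##....
..#.....
.#.#.#.#
........
..#..##.
.#.#..#.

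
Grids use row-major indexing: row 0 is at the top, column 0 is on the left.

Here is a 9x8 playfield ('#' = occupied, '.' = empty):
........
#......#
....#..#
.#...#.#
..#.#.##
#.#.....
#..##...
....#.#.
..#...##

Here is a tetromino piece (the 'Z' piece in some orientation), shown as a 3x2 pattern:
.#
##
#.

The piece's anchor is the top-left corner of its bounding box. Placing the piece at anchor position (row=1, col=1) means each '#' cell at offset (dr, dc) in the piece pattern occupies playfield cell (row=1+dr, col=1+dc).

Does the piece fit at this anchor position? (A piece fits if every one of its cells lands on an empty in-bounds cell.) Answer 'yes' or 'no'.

Answer: no

Derivation:
Check each piece cell at anchor (1, 1):
  offset (0,1) -> (1,2): empty -> OK
  offset (1,0) -> (2,1): empty -> OK
  offset (1,1) -> (2,2): empty -> OK
  offset (2,0) -> (3,1): occupied ('#') -> FAIL
All cells valid: no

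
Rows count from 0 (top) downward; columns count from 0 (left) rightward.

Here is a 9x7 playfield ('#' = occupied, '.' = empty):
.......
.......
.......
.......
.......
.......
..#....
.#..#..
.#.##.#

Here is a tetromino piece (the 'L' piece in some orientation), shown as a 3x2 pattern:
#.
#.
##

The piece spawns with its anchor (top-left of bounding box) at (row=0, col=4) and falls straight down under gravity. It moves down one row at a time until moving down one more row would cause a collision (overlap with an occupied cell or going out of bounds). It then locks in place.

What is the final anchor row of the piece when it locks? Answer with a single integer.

Answer: 4

Derivation:
Spawn at (row=0, col=4). Try each row:
  row 0: fits
  row 1: fits
  row 2: fits
  row 3: fits
  row 4: fits
  row 5: blocked -> lock at row 4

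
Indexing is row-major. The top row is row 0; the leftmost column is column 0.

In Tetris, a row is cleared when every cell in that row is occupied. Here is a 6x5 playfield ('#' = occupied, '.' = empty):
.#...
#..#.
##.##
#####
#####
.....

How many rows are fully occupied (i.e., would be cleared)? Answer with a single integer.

Answer: 2

Derivation:
Check each row:
  row 0: 4 empty cells -> not full
  row 1: 3 empty cells -> not full
  row 2: 1 empty cell -> not full
  row 3: 0 empty cells -> FULL (clear)
  row 4: 0 empty cells -> FULL (clear)
  row 5: 5 empty cells -> not full
Total rows cleared: 2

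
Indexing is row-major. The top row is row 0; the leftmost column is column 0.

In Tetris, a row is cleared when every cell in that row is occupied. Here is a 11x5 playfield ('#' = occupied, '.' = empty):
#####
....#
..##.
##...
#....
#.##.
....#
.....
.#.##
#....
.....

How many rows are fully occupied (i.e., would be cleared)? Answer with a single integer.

Check each row:
  row 0: 0 empty cells -> FULL (clear)
  row 1: 4 empty cells -> not full
  row 2: 3 empty cells -> not full
  row 3: 3 empty cells -> not full
  row 4: 4 empty cells -> not full
  row 5: 2 empty cells -> not full
  row 6: 4 empty cells -> not full
  row 7: 5 empty cells -> not full
  row 8: 2 empty cells -> not full
  row 9: 4 empty cells -> not full
  row 10: 5 empty cells -> not full
Total rows cleared: 1

Answer: 1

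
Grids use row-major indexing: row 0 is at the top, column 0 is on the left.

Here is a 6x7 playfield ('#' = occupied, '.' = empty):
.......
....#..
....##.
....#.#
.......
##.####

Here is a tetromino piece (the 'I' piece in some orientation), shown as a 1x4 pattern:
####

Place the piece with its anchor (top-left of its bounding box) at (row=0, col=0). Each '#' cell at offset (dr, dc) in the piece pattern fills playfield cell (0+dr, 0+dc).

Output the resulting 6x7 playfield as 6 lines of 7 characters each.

Fill (0+0,0+0) = (0,0)
Fill (0+0,0+1) = (0,1)
Fill (0+0,0+2) = (0,2)
Fill (0+0,0+3) = (0,3)

Answer: ####...
....#..
....##.
....#.#
.......
##.####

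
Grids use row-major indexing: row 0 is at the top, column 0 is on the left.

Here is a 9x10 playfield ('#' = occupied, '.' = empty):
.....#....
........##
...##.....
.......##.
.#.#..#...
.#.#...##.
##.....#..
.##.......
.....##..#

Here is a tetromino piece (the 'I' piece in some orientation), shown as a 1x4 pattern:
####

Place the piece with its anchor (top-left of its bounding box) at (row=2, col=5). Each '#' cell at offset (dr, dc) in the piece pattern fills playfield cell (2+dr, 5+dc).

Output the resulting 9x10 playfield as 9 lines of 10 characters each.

Fill (2+0,5+0) = (2,5)
Fill (2+0,5+1) = (2,6)
Fill (2+0,5+2) = (2,7)
Fill (2+0,5+3) = (2,8)

Answer: .....#....
........##
...######.
.......##.
.#.#..#...
.#.#...##.
##.....#..
.##.......
.....##..#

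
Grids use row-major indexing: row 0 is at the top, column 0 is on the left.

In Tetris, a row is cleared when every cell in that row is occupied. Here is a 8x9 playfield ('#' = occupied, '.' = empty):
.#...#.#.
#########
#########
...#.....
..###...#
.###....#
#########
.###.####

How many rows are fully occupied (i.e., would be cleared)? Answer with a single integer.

Check each row:
  row 0: 6 empty cells -> not full
  row 1: 0 empty cells -> FULL (clear)
  row 2: 0 empty cells -> FULL (clear)
  row 3: 8 empty cells -> not full
  row 4: 5 empty cells -> not full
  row 5: 5 empty cells -> not full
  row 6: 0 empty cells -> FULL (clear)
  row 7: 2 empty cells -> not full
Total rows cleared: 3

Answer: 3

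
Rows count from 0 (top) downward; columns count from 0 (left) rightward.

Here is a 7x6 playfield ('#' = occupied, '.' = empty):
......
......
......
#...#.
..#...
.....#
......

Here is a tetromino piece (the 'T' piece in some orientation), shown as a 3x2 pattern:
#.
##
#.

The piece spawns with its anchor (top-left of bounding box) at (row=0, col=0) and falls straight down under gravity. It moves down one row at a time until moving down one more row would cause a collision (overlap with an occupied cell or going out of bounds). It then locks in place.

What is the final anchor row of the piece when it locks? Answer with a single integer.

Spawn at (row=0, col=0). Try each row:
  row 0: fits
  row 1: blocked -> lock at row 0

Answer: 0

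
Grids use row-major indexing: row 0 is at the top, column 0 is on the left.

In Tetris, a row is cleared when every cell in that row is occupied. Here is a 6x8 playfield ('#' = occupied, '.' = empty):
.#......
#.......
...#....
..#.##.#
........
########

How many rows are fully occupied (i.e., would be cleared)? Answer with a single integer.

Answer: 1

Derivation:
Check each row:
  row 0: 7 empty cells -> not full
  row 1: 7 empty cells -> not full
  row 2: 7 empty cells -> not full
  row 3: 4 empty cells -> not full
  row 4: 8 empty cells -> not full
  row 5: 0 empty cells -> FULL (clear)
Total rows cleared: 1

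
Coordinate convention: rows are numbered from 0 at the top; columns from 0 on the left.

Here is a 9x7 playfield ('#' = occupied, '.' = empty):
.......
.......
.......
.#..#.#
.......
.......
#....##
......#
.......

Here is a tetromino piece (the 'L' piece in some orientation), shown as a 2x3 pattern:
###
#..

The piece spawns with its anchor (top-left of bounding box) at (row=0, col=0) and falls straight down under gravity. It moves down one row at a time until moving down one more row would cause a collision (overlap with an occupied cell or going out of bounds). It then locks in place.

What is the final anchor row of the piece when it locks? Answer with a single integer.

Answer: 2

Derivation:
Spawn at (row=0, col=0). Try each row:
  row 0: fits
  row 1: fits
  row 2: fits
  row 3: blocked -> lock at row 2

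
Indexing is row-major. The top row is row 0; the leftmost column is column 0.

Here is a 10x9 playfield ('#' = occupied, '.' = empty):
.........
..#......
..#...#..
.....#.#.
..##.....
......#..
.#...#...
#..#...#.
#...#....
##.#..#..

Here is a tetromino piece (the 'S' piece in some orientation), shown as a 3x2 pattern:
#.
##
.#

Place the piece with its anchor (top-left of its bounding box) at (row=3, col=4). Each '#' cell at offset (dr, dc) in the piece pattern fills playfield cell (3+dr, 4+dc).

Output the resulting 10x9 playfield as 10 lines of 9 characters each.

Fill (3+0,4+0) = (3,4)
Fill (3+1,4+0) = (4,4)
Fill (3+1,4+1) = (4,5)
Fill (3+2,4+1) = (5,5)

Answer: .........
..#......
..#...#..
....##.#.
..####...
.....##..
.#...#...
#..#...#.
#...#....
##.#..#..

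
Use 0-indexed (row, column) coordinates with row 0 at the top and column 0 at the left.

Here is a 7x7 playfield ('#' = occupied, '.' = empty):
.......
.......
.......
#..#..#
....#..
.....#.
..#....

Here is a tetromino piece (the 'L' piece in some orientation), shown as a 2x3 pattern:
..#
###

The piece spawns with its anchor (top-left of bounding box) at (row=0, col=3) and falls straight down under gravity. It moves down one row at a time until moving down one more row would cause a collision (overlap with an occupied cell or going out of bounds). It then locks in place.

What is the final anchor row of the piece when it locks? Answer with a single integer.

Answer: 1

Derivation:
Spawn at (row=0, col=3). Try each row:
  row 0: fits
  row 1: fits
  row 2: blocked -> lock at row 1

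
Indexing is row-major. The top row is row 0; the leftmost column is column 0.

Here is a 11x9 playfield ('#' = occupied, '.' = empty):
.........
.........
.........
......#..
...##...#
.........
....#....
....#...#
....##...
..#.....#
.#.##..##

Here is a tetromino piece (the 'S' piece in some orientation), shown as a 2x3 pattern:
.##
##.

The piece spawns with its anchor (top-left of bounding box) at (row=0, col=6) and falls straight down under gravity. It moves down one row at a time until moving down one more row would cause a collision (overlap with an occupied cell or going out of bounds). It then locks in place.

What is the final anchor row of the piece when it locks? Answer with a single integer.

Spawn at (row=0, col=6). Try each row:
  row 0: fits
  row 1: fits
  row 2: blocked -> lock at row 1

Answer: 1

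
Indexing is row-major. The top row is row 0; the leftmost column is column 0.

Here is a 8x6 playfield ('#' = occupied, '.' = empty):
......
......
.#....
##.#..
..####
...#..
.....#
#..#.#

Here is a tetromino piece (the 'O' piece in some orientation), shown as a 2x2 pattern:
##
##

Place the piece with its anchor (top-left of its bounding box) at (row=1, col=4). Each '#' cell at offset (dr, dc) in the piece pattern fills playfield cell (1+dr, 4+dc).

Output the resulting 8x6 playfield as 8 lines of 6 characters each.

Fill (1+0,4+0) = (1,4)
Fill (1+0,4+1) = (1,5)
Fill (1+1,4+0) = (2,4)
Fill (1+1,4+1) = (2,5)

Answer: ......
....##
.#..##
##.#..
..####
...#..
.....#
#..#.#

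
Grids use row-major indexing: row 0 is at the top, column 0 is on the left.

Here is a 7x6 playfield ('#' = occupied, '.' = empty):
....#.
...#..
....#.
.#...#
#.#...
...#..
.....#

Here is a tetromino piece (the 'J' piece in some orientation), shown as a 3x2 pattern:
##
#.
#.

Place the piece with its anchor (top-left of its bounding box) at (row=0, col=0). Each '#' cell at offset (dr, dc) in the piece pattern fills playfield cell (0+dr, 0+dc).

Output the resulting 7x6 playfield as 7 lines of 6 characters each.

Fill (0+0,0+0) = (0,0)
Fill (0+0,0+1) = (0,1)
Fill (0+1,0+0) = (1,0)
Fill (0+2,0+0) = (2,0)

Answer: ##..#.
#..#..
#...#.
.#...#
#.#...
...#..
.....#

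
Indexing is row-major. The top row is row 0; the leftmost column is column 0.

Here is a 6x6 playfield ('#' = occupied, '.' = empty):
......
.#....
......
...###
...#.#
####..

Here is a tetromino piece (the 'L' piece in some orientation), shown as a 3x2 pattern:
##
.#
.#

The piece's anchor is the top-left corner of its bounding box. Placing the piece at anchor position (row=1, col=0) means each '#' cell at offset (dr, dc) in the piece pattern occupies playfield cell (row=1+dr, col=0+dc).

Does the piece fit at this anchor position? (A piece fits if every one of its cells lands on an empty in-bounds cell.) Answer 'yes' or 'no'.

Answer: no

Derivation:
Check each piece cell at anchor (1, 0):
  offset (0,0) -> (1,0): empty -> OK
  offset (0,1) -> (1,1): occupied ('#') -> FAIL
  offset (1,1) -> (2,1): empty -> OK
  offset (2,1) -> (3,1): empty -> OK
All cells valid: no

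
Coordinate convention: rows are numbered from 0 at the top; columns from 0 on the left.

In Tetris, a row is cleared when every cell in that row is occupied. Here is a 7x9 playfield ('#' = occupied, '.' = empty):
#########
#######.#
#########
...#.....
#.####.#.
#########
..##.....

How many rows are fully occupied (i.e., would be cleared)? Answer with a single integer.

Answer: 3

Derivation:
Check each row:
  row 0: 0 empty cells -> FULL (clear)
  row 1: 1 empty cell -> not full
  row 2: 0 empty cells -> FULL (clear)
  row 3: 8 empty cells -> not full
  row 4: 3 empty cells -> not full
  row 5: 0 empty cells -> FULL (clear)
  row 6: 7 empty cells -> not full
Total rows cleared: 3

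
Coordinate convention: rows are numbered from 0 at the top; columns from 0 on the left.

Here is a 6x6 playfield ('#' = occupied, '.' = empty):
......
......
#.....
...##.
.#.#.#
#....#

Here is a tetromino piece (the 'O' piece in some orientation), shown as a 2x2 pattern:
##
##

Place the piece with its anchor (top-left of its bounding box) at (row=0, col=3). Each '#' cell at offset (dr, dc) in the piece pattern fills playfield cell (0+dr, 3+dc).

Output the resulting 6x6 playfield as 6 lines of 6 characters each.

Answer: ...##.
...##.
#.....
...##.
.#.#.#
#....#

Derivation:
Fill (0+0,3+0) = (0,3)
Fill (0+0,3+1) = (0,4)
Fill (0+1,3+0) = (1,3)
Fill (0+1,3+1) = (1,4)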